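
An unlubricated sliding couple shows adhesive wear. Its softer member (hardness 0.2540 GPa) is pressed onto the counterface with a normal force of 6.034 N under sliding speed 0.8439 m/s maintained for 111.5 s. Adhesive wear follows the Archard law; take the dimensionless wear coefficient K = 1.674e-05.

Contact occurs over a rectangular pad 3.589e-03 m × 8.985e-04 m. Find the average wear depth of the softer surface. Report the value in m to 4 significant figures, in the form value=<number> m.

value=1.160e-05 m

The intermediates are shown rounded; the computation carries exact precision, and one final rounding: four significant digits.
Convert: Total distance L = v·t = 0.8439 m/s × 111.5 s = 94.09 m.
Convert: Hardness H = 0.2540 GPa = 2.540e+08 Pa.
Convert: Contact area A = 3.589e-03 m × 8.985e-04 m = 3.225e-06 m².
Restated in SI base units: W = 6.034 N, H = 2.540e+08 Pa, K = 1.674e-05.
The Archard volume V = K·W·L/H = 1.674e-05 · 6.034 · 94.09 / 2.540e+08 = 3.742e-11 m³.
Wear depth h = V/A = 3.742e-11 / 3.225e-06 = 1.160e-05 m.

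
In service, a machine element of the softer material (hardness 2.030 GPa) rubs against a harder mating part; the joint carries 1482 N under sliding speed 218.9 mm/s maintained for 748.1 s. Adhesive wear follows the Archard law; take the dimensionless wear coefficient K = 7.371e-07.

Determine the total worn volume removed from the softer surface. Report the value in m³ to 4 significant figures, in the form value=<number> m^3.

value=8.812e-11 m^3

All arithmetic keeps exact precision; shown intermediates are rounded, and rounded just once: 4 significant digits.
Convert: Sliding speed v = 218.9 mm/s = 0.2189 m/s. Total distance L = v·t = 0.2189 m/s × 748.1 s = 163.8 m.
Convert: Hardness H = 2.030 GPa = 2.030e+09 Pa.
SI base units throughout: W = 1482 N, H = 2.030e+09 Pa, K = 7.371e-07.
Archard relation: V = K·W·L/H = 7.371e-07 · 1482 · 163.8 / 2.030e+09 = 8.812e-11 m³.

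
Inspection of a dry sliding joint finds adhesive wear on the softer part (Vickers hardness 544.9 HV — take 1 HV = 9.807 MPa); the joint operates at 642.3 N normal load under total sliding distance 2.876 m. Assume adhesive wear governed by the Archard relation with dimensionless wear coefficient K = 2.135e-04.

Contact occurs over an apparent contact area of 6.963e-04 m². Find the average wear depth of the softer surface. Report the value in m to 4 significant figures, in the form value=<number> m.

value=1.060e-07 m

Intermediates are printed rounded; every step maintains exact precision, and rounded just once: four significant digits.
Convert: Hardness H = 544.9 HV × 9.807 MPa/HV = 5344 MPa = 5.344e+09 Pa.
In SI base units, W = 642.3 N, H = 5.344e+09 Pa, K = 2.135e-04.
Volume removed: V = K·W·L/H = 2.135e-04 · 642.3 · 2.876 / 5.344e+09 = 7.380e-11 m³.
Depth h = V/A = 7.380e-11 / 6.963e-04 = 1.060e-07 m.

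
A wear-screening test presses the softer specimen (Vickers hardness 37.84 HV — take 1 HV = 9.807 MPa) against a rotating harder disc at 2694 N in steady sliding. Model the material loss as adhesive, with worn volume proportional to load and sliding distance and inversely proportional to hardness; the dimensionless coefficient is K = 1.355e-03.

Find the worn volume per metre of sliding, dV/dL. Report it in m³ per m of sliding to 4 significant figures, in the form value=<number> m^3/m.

Shown intermediates are rounded; the computation runs at full float precision — rounded just once, at 4 significant digits.
Hardness H = 37.84 HV × 9.807 MPa/HV = 371.1 MPa = 3.711e+08 Pa.
Expressed in SI base units: W = 2694 N, H = 3.711e+08 Pa, K = 1.355e-03.
Rate of wear dV/dL = K·W/H (independent of L): 1.355e-03 · 2694 / 3.711e+08 = 9.837e-09 m³/m.

value=9.837e-09 m^3/m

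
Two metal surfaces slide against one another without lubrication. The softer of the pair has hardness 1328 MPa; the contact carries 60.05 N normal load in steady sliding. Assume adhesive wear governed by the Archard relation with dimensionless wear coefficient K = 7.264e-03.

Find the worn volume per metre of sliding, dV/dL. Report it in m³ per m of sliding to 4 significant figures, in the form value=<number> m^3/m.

All arithmetic holds exact precision, and the intermediates are shown rounded, and rounded once at the end to 4 significant figures.
Convert: Hardness H = 1328 MPa = 1.328e+09 Pa.
In SI base units, W = 60.05 N, H = 1.328e+09 Pa, K = 7.264e-03.
The wear rate dV/dL = K·W/H, so: 7.264e-03 · 60.05 / 1.328e+09 = 3.285e-10 m³/m.

value=3.285e-10 m^3/m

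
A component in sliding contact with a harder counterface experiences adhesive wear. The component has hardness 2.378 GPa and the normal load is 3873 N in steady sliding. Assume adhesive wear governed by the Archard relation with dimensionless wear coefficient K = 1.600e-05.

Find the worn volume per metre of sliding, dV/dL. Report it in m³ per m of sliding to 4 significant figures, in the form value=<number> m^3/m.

value=2.606e-11 m^3/m

The intermediates are shown rounded — the computation maintains full float precision. Rounded once at the end: four significant figures.
Hardness H = 2.378 GPa = 2.378e+09 Pa.
Expressed in SI base units: W = 3873 N, H = 2.378e+09 Pa, K = 1.600e-05.
The wear rate dV/dL = K·W/H: 1.600e-05 · 3873 / 2.378e+09 = 2.606e-11 m³/m.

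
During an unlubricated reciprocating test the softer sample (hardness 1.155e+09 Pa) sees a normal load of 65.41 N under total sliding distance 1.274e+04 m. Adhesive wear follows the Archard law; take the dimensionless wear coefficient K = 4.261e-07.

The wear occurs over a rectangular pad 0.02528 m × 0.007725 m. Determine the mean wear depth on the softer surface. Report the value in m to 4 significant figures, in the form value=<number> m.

value=1.574e-06 m

The intermediates appear rounded; every step holds exact precision, and a lone final rounding, at four significant digits.
Contact area A = 0.02528 m × 0.007725 m = 1.953e-04 m².
As SI base values: W = 65.41 N, H = 1.155e+09 Pa, K = 4.261e-07.
By Archard's law, V = K·W·L/H = 4.261e-07 · 65.41 · 1.274e+04 / 1.155e+09 = 3.074e-10 m³.
Depth of wear h = V/A = 3.074e-10 / 1.953e-04 = 1.574e-06 m.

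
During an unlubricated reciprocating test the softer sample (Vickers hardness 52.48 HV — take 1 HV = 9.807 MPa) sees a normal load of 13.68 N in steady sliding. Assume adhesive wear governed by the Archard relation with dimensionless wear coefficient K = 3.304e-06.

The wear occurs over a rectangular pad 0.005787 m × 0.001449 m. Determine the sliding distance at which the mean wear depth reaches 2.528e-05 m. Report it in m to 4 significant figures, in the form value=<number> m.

The algebra keeps full precision; intermediate values appear rounded; one last rounding, at four significant figures.
Hardness H = 52.48 HV × 9.807 MPa/HV = 514.7 MPa = 5.147e+08 Pa.
Contact area A = 0.005787 m × 0.001449 m = 8.385e-06 m².
SI base units throughout: W = 13.68 N, H = 5.147e+08 Pa, K = 3.304e-06.
Allowed volume V_lim = h_lim·A = 2.528e-05 · 8.385e-06 = 2.120e-10 m³.
Sliding life L = V_lim·H/(K·W) = 2.120e-10 · 5.147e+08 / (3.304e-06 · 13.68) = 2414 m.

value=2414 m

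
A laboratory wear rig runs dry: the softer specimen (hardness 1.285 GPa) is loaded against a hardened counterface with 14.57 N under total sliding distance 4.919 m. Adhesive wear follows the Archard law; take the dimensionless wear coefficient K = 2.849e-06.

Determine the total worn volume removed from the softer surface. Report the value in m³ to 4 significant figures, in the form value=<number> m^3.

Every step runs at exact precision; intermediates are printed rounded, and one final rounding, at four significant figures.
Hardness H = 1.285 GPa = 1.285e+09 Pa.
In SI base units: W = 14.57 N, H = 1.285e+09 Pa, K = 2.849e-06.
The Archard volume V = K·W·L/H = 2.849e-06 · 14.57 · 4.919 / 1.285e+09 = 1.589e-13 m³.

value=1.589e-13 m^3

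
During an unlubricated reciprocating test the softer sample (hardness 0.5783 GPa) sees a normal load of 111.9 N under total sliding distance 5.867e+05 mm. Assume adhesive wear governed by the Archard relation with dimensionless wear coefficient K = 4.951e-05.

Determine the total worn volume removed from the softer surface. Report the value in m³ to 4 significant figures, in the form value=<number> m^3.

The algebra carries full float precision; intermediates are shown rounded — rounded once at the end, at 4 significant figures.
Distance L = 5.867e+05 mm = 586.7 m.
Hardness H = 0.5783 GPa = 5.783e+08 Pa.
As SI base values: W = 111.9 N, H = 5.783e+08 Pa, K = 4.951e-05.
By Archard's law, V = K·W·L/H = 4.951e-05 · 111.9 · 586.7 / 5.783e+08 = 5.621e-09 m³.

value=5.621e-09 m^3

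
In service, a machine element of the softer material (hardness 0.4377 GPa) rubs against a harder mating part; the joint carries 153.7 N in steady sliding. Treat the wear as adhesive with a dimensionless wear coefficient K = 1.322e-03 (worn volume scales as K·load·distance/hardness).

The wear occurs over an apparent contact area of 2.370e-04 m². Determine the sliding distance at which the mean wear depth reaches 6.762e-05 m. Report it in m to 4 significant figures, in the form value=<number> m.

value=34.52 m

Intermediate values appear rounded, and the algebra runs at full float precision — one last rounding to four significant figures.
Hardness H = 0.4377 GPa = 4.377e+08 Pa.
As SI base values: W = 153.7 N, H = 4.377e+08 Pa, K = 1.322e-03.
At the depth limit, V_lim = h_lim·A = 6.762e-05 · 2.370e-04 = 1.603e-08 m³.
Inverting, life L = V_lim·H/(K·W) = 1.603e-08 · 4.377e+08 / (1.322e-03 · 153.7) = 34.52 m.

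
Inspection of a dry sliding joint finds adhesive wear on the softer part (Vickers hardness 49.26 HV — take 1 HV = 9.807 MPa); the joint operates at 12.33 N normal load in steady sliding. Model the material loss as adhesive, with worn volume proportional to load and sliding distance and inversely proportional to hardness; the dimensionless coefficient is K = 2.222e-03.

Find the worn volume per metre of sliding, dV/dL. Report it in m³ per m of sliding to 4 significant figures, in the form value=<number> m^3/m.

Intermediates appear rounded, and the algebra runs at full float precision; a single final rounding: 4 significant figures.
Convert: Hardness H = 49.26 HV × 9.807 MPa/HV = 483.1 MPa = 4.831e+08 Pa.
Working in SI base units: W = 12.33 N, H = 4.831e+08 Pa, K = 2.222e-03.
Sliding wear rate dV/dL = K·W/H: 2.222e-03 · 12.33 / 4.831e+08 = 5.671e-11 m³/m.

value=5.671e-11 m^3/m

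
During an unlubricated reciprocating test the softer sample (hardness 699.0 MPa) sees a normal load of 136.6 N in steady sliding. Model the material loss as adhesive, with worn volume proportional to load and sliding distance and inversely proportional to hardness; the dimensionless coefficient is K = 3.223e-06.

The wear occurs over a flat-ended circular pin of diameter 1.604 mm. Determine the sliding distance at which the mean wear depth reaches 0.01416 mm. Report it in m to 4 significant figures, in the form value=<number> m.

The intermediates appear rounded, and the computation carries full precision, and one last rounding: 4 significant digits.
Hardness H = 699.0 MPa = 6.990e+08 Pa.
Pin diameter d = 1.604 mm = 0.001604 m. Contact area A = π·d²/4 = π·(0.001604 m)²/4 = 2.021e-06 m².
Depth limit h_lim = 0.01416 mm = 1.416e-05 m.
Collected in SI base units: W = 136.6 N, H = 6.990e+08 Pa, K = 3.223e-06.
Limit volume V_lim = h_lim·A = 1.416e-05 · 2.021e-06 = 2.861e-11 m³.
Thus life L = V_lim·H/(K·W) = 2.861e-11 · 6.990e+08 / (3.223e-06 · 136.6) = 45.43 m.

value=45.43 m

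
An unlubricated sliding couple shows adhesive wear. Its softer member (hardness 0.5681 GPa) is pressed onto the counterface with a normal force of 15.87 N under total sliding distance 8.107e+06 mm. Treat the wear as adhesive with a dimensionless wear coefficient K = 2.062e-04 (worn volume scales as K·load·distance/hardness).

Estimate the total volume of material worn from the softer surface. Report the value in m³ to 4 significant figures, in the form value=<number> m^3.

value=4.670e-08 m^3

Quoted intermediates are rounded — the algebra carries exact precision. Rounded just once, at four significant figures.
Path length L = 8.107e+06 mm = 8107 m.
Hardness H = 0.5681 GPa = 5.681e+08 Pa.
Working in SI base units: W = 15.87 N, H = 5.681e+08 Pa, K = 2.062e-04.
Wear volume V = K·W·L/H = 2.062e-04 · 15.87 · 8107 / 5.681e+08 = 4.670e-08 m³.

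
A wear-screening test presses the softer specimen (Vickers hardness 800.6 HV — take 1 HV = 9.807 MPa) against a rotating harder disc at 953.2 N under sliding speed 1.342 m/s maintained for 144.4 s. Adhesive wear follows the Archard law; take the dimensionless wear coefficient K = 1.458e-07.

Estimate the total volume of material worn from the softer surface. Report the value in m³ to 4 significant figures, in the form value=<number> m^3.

The intermediates appear rounded; each operation runs at full precision, and a single final rounding, at four significant figures.
Convert: Total distance L = v·t = 1.342 m/s × 144.4 s = 193.8 m.
Convert: Hardness H = 800.6 HV × 9.807 MPa/HV = 7851 MPa = 7.851e+09 Pa.
Collected in SI base units: W = 953.2 N, H = 7.851e+09 Pa, K = 1.458e-07.
Archard volume V = K·W·L/H = 1.458e-07 · 953.2 · 193.8 / 7.851e+09 = 3.430e-12 m³.

value=3.430e-12 m^3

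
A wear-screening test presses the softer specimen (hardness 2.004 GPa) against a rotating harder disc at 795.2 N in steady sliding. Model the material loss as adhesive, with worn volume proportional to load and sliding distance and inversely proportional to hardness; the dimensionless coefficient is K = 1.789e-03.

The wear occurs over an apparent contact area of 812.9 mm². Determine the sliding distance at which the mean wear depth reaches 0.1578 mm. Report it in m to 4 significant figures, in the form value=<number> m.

value=180.7 m

Intermediate values appear rounded. Every step runs at full precision. Rounded just once: four significant figures.
Hardness H = 2.004 GPa = 2.004e+09 Pa.
Contact area A = 812.9 mm² = 8.129e-04 m².
Depth limit h_lim = 0.1578 mm = 1.578e-04 m.
Expressed in SI base units: W = 795.2 N, H = 2.004e+09 Pa, K = 1.789e-03.
Limit volume V_lim = h_lim·A = 1.578e-04 · 8.129e-04 = 1.283e-07 m³.
Inverting, life L = V_lim·H/(K·W) = 1.283e-07 · 2.004e+09 / (1.789e-03 · 795.2) = 180.7 m.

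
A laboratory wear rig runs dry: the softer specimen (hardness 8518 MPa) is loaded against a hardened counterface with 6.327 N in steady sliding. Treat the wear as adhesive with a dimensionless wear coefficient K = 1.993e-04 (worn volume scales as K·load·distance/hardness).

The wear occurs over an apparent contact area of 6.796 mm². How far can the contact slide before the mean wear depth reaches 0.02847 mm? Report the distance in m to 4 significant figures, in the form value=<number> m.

Intermediate values are displayed rounded, and all working math holds exact precision; a lone final rounding: 4 significant digits.
Convert: Hardness H = 8518 MPa = 8.518e+09 Pa.
Convert: Contact area A = 6.796 mm² = 6.796e-06 m².
Convert: Depth limit h_lim = 0.02847 mm = 2.847e-05 m.
Restated in SI base units: W = 6.327 N, H = 8.518e+09 Pa, K = 1.993e-04.
Limit volume V_lim = h_lim·A = 2.847e-05 · 6.796e-06 = 1.935e-10 m³.
So the life L = V_lim·H/(K·W) = 1.935e-10 · 8.518e+09 / (1.993e-04 · 6.327) = 1307 m.

value=1307 m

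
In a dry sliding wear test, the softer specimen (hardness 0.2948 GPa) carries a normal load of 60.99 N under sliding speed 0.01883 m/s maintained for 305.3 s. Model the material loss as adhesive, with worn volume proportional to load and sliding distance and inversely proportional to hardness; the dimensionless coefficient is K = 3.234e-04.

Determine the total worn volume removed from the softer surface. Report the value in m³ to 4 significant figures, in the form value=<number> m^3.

value=3.846e-10 m^3

Each operation carries full precision — intermediates are displayed rounded; a lone final rounding to 4 significant digits.
Convert: Sliding distance L = v·t = 0.01883 m/s × 305.3 s = 5.749 m.
Convert: Hardness H = 0.2948 GPa = 2.948e+08 Pa.
Restated in SI base units: W = 60.99 N, H = 2.948e+08 Pa, K = 3.234e-04.
Volume removed: V = K·W·L/H = 3.234e-04 · 60.99 · 5.749 / 2.948e+08 = 3.846e-10 m³.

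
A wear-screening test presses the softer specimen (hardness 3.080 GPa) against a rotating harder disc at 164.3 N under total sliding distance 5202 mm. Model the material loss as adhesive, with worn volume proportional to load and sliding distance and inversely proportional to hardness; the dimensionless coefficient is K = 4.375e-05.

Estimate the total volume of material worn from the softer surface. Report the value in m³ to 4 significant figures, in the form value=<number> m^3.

Intermediates are printed rounded — every step holds full precision — one final rounding, at four significant figures.
Distance L = 5202 mm = 5.202 m.
Hardness H = 3.080 GPa = 3.080e+09 Pa.
Working in SI base units: W = 164.3 N, H = 3.080e+09 Pa, K = 4.375e-05.
Volume removed: V = K·W·L/H = 4.375e-05 · 164.3 · 5.202 / 3.080e+09 = 1.214e-11 m³.

value=1.214e-11 m^3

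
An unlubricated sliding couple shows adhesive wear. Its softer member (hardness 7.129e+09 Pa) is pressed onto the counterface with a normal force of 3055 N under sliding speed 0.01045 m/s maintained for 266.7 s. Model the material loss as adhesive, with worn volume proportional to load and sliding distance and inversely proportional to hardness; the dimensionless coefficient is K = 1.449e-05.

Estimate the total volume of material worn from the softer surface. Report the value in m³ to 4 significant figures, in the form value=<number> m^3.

The intermediates appear rounded. The algebra keeps full float precision; one last rounding to 4 significant figures.
Convert: Distance L = v·t = 0.01045 m/s × 266.7 s = 2.787 m.
In SI base units: W = 3055 N, H = 7.129e+09 Pa, K = 1.449e-05.
Apply Archard: V = K·W·L/H = 1.449e-05 · 3055 · 2.787 / 7.129e+09 = 1.731e-11 m³.

value=1.731e-11 m^3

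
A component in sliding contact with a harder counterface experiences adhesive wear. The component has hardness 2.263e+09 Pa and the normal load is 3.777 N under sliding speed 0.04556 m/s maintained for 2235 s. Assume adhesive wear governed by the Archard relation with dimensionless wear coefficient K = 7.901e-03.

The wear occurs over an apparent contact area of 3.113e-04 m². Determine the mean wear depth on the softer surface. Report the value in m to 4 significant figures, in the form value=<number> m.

The intermediates are displayed rounded — the computation carries full precision, and a lone final rounding, at 4 significant figures.
Convert: Path length L = v·t = 0.04556 m/s × 2235 s = 101.8 m.
In SI base units: W = 3.777 N, H = 2.263e+09 Pa, K = 7.901e-03.
The Archard volume V = K·W·L/H = 7.901e-03 · 3.777 · 101.8 / 2.263e+09 = 1.343e-09 m³.
Depth h = V/A = 1.343e-09 / 3.113e-04 = 4.313e-06 m.

value=4.313e-06 m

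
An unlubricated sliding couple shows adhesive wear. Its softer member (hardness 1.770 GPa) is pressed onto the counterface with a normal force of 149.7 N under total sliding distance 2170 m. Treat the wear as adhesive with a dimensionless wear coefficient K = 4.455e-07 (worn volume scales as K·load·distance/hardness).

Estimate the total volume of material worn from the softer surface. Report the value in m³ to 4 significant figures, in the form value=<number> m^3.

value=8.176e-11 m^3

All working math runs at full precision. The intermediates are displayed rounded; one last rounding, at 4 significant figures.
Hardness H = 1.770 GPa = 1.770e+09 Pa.
In SI base units, W = 149.7 N, H = 1.770e+09 Pa, K = 4.455e-07.
The Archard volume V = K·W·L/H = 4.455e-07 · 149.7 · 2170 / 1.770e+09 = 8.176e-11 m³.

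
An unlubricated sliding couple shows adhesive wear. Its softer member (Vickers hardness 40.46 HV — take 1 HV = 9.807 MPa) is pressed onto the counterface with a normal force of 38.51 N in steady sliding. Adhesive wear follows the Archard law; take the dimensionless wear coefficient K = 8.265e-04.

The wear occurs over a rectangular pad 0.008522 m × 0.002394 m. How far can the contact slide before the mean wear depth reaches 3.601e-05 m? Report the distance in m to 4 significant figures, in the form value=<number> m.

The intermediates are shown rounded; every step carries full precision, and one final rounding to four significant digits.
Hardness H = 40.46 HV × 9.807 MPa/HV = 396.8 MPa = 3.968e+08 Pa.
Contact area A = 0.008522 m × 0.002394 m = 2.040e-05 m².
In SI base units, W = 38.51 N, H = 3.968e+08 Pa, K = 8.265e-04.
Wearable volume V_lim = h_lim·A = 3.601e-05 · 2.040e-05 = 7.347e-10 m³.
Sliding life L = V_lim·H/(K·W) = 7.347e-10 · 3.968e+08 / (8.265e-04 · 38.51) = 9.159 m.

value=9.159 m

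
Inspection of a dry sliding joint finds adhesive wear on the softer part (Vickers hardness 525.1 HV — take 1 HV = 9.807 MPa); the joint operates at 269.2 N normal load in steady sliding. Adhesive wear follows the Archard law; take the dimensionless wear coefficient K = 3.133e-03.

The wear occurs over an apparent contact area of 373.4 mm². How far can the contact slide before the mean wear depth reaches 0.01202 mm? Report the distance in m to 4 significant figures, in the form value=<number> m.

value=27.40 m

All working math runs at full precision; intermediates are shown rounded; one last rounding: 4 significant digits.
Convert: Hardness H = 525.1 HV × 9.807 MPa/HV = 5150 MPa = 5.150e+09 Pa.
Convert: Contact area A = 373.4 mm² = 3.734e-04 m².
Convert: Depth limit h_lim = 0.01202 mm = 1.202e-05 m.
Collected in SI base units: W = 269.2 N, H = 5.150e+09 Pa, K = 3.133e-03.
At the depth limit, V_lim = h_lim·A = 1.202e-05 · 3.734e-04 = 4.488e-09 m³.
Life L = V_lim·H/(K·W) = 4.488e-09 · 5.150e+09 / (3.133e-03 · 269.2) = 27.40 m.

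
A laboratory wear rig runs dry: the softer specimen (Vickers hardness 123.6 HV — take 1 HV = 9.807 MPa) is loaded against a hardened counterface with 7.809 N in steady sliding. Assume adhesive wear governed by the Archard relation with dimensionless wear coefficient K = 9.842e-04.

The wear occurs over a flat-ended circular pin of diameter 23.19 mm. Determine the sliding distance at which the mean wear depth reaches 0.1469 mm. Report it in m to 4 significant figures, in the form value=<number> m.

Intermediates are displayed rounded — each operation holds exact precision; rounded just once: 4 significant digits.
Hardness H = 123.6 HV × 9.807 MPa/HV = 1212 MPa = 1.212e+09 Pa.
Pin diameter d = 23.19 mm = 0.02319 m. Contact area A = π·d²/4 = π·(0.02319 m)²/4 = 4.224e-04 m².
Depth limit h_lim = 0.1469 mm = 1.469e-04 m.
Working in SI base units: W = 7.809 N, H = 1.212e+09 Pa, K = 9.842e-04.
Wearable volume V_lim = h_lim·A = 1.469e-04 · 4.224e-04 = 6.205e-08 m³.
Life L = V_lim·H/(K·W) = 6.205e-08 · 1.212e+09 / (9.842e-04 · 7.809) = 9786 m.

value=9786 m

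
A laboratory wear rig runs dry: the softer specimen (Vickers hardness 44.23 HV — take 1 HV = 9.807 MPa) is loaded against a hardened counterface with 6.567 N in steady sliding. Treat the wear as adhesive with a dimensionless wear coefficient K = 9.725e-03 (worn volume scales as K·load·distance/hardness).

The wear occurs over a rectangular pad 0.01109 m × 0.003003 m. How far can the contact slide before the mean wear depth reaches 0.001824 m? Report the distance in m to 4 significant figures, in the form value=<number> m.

value=412.6 m

The algebra maintains full float precision — intermediate values are displayed rounded; one last rounding to 4 significant digits.
Hardness H = 44.23 HV × 9.807 MPa/HV = 433.8 MPa = 4.338e+08 Pa.
Contact area A = 0.01109 m × 0.003003 m = 3.330e-05 m².
In SI base units, W = 6.567 N, H = 4.338e+08 Pa, K = 9.725e-03.
At the depth limit, V_lim = h_lim·A = 0.001824 · 3.330e-05 = 6.075e-08 m³.
Inverting, life L = V_lim·H/(K·W) = 6.075e-08 · 4.338e+08 / (9.725e-03 · 6.567) = 412.6 m.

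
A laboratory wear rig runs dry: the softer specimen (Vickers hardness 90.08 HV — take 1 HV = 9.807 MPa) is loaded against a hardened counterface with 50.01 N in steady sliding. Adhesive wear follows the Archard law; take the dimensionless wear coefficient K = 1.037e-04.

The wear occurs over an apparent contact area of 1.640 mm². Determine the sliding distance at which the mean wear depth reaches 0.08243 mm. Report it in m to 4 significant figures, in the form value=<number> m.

Printed values are rounded — every step holds full precision; a single final rounding, at four significant figures.
Convert: Hardness H = 90.08 HV × 9.807 MPa/HV = 883.4 MPa = 8.834e+08 Pa.
Convert: Contact area A = 1.640 mm² = 1.640e-06 m².
Convert: Depth limit h_lim = 0.08243 mm = 8.243e-05 m.
Working in SI base units: W = 50.01 N, H = 8.834e+08 Pa, K = 1.037e-04.
Limit volume V_lim = h_lim·A = 8.243e-05 · 1.640e-06 = 1.352e-10 m³.
So the life L = V_lim·H/(K·W) = 1.352e-10 · 8.834e+08 / (1.037e-04 · 50.01) = 23.03 m.

value=23.03 m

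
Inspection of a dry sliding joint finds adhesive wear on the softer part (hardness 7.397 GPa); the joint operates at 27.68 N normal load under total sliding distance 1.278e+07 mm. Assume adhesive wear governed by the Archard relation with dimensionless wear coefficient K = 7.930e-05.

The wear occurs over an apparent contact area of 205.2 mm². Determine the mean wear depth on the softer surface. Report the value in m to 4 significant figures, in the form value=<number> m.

Quoted intermediates are rounded; the computation carries full float precision; rounded just once to 4 significant digits.
Convert: The distance L = 1.278e+07 mm = 1.278e+04 m.
Convert: Hardness H = 7.397 GPa = 7.397e+09 Pa.
Convert: Contact area A = 205.2 mm² = 2.052e-04 m².
Expressed in SI base units: W = 27.68 N, H = 7.397e+09 Pa, K = 7.930e-05.
Wear volume V = K·W·L/H = 7.930e-05 · 27.68 · 1.278e+04 / 7.397e+09 = 3.792e-09 m³.
Depth of wear h = V/A = 3.792e-09 / 2.052e-04 = 1.848e-05 m.

value=1.848e-05 m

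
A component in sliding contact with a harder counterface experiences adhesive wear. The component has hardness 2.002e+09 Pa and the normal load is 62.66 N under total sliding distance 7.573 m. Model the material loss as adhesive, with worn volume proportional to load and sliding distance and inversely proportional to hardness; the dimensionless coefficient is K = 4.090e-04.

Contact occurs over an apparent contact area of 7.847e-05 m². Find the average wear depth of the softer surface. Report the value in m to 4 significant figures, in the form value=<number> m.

value=1.235e-06 m

The algebra keeps exact precision — intermediates are displayed rounded, and one last rounding: 4 significant figures.
Expressed in SI base units: W = 62.66 N, H = 2.002e+09 Pa, K = 4.090e-04.
Wear volume V = K·W·L/H = 4.090e-04 · 62.66 · 7.573 / 2.002e+09 = 9.694e-11 m³.
Depth h = V/A = 9.694e-11 / 7.847e-05 = 1.235e-06 m.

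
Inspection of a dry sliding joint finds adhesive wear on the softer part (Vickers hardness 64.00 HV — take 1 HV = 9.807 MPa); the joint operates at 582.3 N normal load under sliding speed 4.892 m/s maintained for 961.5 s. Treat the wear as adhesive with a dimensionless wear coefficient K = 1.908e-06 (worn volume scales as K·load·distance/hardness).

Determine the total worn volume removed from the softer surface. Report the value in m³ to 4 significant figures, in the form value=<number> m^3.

Each operation holds full float precision, and intermediates are shown rounded. Rounded just once to 4 significant figures.
Convert: Path length L = v·t = 4.892 m/s × 961.5 s = 4704 m.
Convert: Hardness H = 64.00 HV × 9.807 MPa/HV = 627.6 MPa = 6.276e+08 Pa.
In SI base units: W = 582.3 N, H = 6.276e+08 Pa, K = 1.908e-06.
Archard volume V = K·W·L/H = 1.908e-06 · 582.3 · 4704 / 6.276e+08 = 8.326e-09 m³.

value=8.326e-09 m^3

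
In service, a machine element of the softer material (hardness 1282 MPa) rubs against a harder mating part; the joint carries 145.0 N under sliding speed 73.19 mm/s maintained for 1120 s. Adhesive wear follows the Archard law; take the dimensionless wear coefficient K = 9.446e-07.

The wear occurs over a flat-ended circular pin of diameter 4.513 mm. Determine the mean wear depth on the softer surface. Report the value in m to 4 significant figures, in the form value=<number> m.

value=5.475e-07 m

Intermediate values are printed rounded — each operation holds exact precision; rounded once at the end: 4 significant figures.
Convert: Sliding speed v = 73.19 mm/s = 0.07319 m/s. Distance L = v·t = 0.07319 m/s × 1120 s = 81.97 m.
Convert: Hardness H = 1282 MPa = 1.282e+09 Pa.
Convert: Pin diameter d = 4.513 mm = 0.004513 m. Contact area A = π·d²/4 = π·(0.004513 m)²/4 = 1.600e-05 m².
In SI base units: W = 145.0 N, H = 1.282e+09 Pa, K = 9.446e-07.
Worn volume V = K·W·L/H = 9.446e-07 · 145.0 · 81.97 / 1.282e+09 = 8.758e-12 m³.
Wear depth h = V/A = 8.758e-12 / 1.600e-05 = 5.475e-07 m.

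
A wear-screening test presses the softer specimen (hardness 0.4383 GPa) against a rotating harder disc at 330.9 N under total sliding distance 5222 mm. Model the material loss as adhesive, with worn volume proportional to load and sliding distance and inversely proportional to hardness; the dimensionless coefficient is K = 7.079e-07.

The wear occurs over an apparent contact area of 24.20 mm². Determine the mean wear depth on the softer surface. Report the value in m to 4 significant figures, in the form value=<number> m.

Quoted intermediates are rounded, and all working math carries full float precision — rounded once at the end: 4 significant digits.
Convert: The distance L = 5222 mm = 5.222 m.
Convert: Hardness H = 0.4383 GPa = 4.383e+08 Pa.
Convert: Contact area A = 24.20 mm² = 2.420e-05 m².
Expressed in SI base units: W = 330.9 N, H = 4.383e+08 Pa, K = 7.079e-07.
Wear volume V = K·W·L/H = 7.079e-07 · 330.9 · 5.222 / 4.383e+08 = 2.791e-12 m³.
Depth h = V/A = 2.791e-12 / 2.420e-05 = 1.153e-07 m.

value=1.153e-07 m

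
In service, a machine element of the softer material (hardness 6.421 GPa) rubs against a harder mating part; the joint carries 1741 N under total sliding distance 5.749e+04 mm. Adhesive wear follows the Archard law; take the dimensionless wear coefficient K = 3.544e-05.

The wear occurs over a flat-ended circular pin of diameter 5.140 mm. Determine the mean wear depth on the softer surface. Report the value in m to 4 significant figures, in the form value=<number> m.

The computation keeps full float precision — intermediate values appear rounded, and one last rounding, at 4 significant digits.
Convert: Distance L = 5.749e+04 mm = 57.49 m.
Convert: Hardness H = 6.421 GPa = 6.421e+09 Pa.
Convert: Pin diameter d = 5.140 mm = 0.005140 m. Contact area A = π·d²/4 = π·(0.005140 m)²/4 = 2.075e-05 m².
In SI base units: W = 1741 N, H = 6.421e+09 Pa, K = 3.544e-05.
Archard relation: V = K·W·L/H = 3.544e-05 · 1741 · 57.49 / 6.421e+09 = 5.524e-10 m³.
Average depth h = V/A = 5.524e-10 / 2.075e-05 = 2.662e-05 m.

value=2.662e-05 m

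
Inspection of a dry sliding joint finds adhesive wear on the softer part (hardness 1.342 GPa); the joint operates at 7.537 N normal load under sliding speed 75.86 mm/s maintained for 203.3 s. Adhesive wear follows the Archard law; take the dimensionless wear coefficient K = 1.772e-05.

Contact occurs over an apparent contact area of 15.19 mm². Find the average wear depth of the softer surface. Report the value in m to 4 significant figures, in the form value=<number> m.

All arithmetic carries full float precision — the intermediates are displayed rounded — a lone final rounding, at 4 significant figures.
Convert: Sliding speed v = 75.86 mm/s = 0.07586 m/s. The distance L = v·t = 0.07586 m/s × 203.3 s = 15.42 m.
Convert: Hardness H = 1.342 GPa = 1.342e+09 Pa.
Convert: Contact area A = 15.19 mm² = 1.519e-05 m².
Collected in SI base units: W = 7.537 N, H = 1.342e+09 Pa, K = 1.772e-05.
The Archard volume V = K·W·L/H = 1.772e-05 · 7.537 · 15.42 / 1.342e+09 = 1.535e-12 m³.
Depth h = V/A = 1.535e-12 / 1.519e-05 = 1.010e-07 m.

value=1.010e-07 m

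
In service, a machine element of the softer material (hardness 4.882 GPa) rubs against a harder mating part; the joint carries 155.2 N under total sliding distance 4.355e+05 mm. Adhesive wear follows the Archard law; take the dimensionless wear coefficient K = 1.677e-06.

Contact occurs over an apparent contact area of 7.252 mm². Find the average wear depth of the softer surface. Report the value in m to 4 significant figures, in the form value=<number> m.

The algebra carries full precision, and displayed values are rounded; one last rounding: 4 significant figures.
Convert: Total distance L = 4.355e+05 mm = 435.5 m.
Convert: Hardness H = 4.882 GPa = 4.882e+09 Pa.
Convert: Contact area A = 7.252 mm² = 7.252e-06 m².
Collected in SI base units: W = 155.2 N, H = 4.882e+09 Pa, K = 1.677e-06.
Apply Archard: V = K·W·L/H = 1.677e-06 · 155.2 · 435.5 / 4.882e+09 = 2.322e-11 m³.
Mean depth h = V/A = 2.322e-11 / 7.252e-06 = 3.202e-06 m.

value=3.202e-06 m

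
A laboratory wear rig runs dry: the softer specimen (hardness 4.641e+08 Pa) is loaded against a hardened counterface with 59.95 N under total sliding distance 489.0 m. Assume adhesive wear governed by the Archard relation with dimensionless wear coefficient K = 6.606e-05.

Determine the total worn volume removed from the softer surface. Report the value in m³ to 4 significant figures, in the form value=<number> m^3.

Intermediate values are shown rounded — the algebra keeps full precision — one final rounding, at 4 significant figures.
As SI base values: W = 59.95 N, H = 4.641e+08 Pa, K = 6.606e-05.
By Archard's law, V = K·W·L/H = 6.606e-05 · 59.95 · 489.0 / 4.641e+08 = 4.173e-09 m³.

value=4.173e-09 m^3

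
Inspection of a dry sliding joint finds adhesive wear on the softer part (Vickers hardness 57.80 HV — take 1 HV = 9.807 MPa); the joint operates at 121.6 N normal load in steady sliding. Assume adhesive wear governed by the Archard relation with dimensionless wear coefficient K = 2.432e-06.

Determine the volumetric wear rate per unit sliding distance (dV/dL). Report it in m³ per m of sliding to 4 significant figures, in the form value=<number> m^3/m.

All working math keeps full float precision. Displayed values are rounded. Rounded just once: four significant figures.
Convert: Hardness H = 57.80 HV × 9.807 MPa/HV = 566.8 MPa = 5.668e+08 Pa.
Working in SI base units: W = 121.6 N, H = 5.668e+08 Pa, K = 2.432e-06.
The wear rate dV/dL = K·W/H (no L dependence): 2.432e-06 · 121.6 / 5.668e+08 = 5.217e-13 m³/m.

value=5.217e-13 m^3/m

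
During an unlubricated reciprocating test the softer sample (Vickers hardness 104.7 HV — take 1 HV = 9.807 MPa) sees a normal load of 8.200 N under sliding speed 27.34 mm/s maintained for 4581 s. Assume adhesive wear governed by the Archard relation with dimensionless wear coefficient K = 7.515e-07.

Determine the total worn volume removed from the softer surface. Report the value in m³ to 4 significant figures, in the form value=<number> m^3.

value=7.517e-13 m^3

Intermediate values appear rounded; every step maintains full precision, and rounded just once: 4 significant digits.
Convert: Sliding speed v = 27.34 mm/s = 0.02734 m/s. Path length L = v·t = 0.02734 m/s × 4581 s = 125.2 m.
Convert: Hardness H = 104.7 HV × 9.807 MPa/HV = 1027 MPa = 1.027e+09 Pa.
SI base units throughout: W = 8.200 N, H = 1.027e+09 Pa, K = 7.515e-07.
By Archard's law, V = K·W·L/H = 7.515e-07 · 8.200 · 125.2 / 1.027e+09 = 7.517e-13 m³.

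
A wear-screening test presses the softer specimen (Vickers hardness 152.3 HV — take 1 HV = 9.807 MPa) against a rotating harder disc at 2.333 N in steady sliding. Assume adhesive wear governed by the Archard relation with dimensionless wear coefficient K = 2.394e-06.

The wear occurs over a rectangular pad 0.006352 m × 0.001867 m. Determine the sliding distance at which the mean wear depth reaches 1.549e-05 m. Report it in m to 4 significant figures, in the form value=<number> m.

Intermediate values are shown rounded — all arithmetic carries exact precision, and one final rounding, at four significant digits.
Hardness H = 152.3 HV × 9.807 MPa/HV = 1494 MPa = 1.494e+09 Pa.
Contact area A = 0.006352 m × 0.001867 m = 1.186e-05 m².
Expressed in SI base units: W = 2.333 N, H = 1.494e+09 Pa, K = 2.394e-06.
Limit volume V_lim = h_lim·A = 1.549e-05 · 1.186e-05 = 1.837e-10 m³.
So the life L = V_lim·H/(K·W) = 1.837e-10 · 1.494e+09 / (2.394e-06 · 2.333) = 4.913e+04 m.

value=4.913e+04 m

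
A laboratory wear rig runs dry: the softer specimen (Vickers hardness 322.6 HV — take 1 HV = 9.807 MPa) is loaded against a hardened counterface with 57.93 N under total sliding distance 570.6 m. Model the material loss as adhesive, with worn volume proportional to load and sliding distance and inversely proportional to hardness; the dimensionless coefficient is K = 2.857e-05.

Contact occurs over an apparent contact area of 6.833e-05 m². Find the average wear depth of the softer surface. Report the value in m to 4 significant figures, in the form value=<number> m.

Intermediates appear rounded. All working math keeps exact precision — one last rounding to 4 significant digits.
Hardness H = 322.6 HV × 9.807 MPa/HV = 3164 MPa = 3.164e+09 Pa.
Working in SI base units: W = 57.93 N, H = 3.164e+09 Pa, K = 2.857e-05.
Volume removed: V = K·W·L/H = 2.857e-05 · 57.93 · 570.6 / 3.164e+09 = 2.985e-10 m³.
Mean wear depth h = V/A = 2.985e-10 / 6.833e-05 = 4.369e-06 m.

value=4.369e-06 m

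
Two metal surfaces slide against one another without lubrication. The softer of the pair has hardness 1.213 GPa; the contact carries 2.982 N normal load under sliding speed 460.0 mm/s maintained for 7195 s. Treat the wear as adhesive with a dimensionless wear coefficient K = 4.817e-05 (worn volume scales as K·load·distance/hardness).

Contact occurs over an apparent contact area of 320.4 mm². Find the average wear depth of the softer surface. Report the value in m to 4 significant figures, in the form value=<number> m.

value=1.223e-06 m

Displayed values are rounded, and every step carries exact precision — rounded once at the end: four significant digits.
Convert: Sliding speed v = 460.0 mm/s = 0.4600 m/s. Distance covered L = v·t = 0.4600 m/s × 7195 s = 3310 m.
Convert: Hardness H = 1.213 GPa = 1.213e+09 Pa.
Convert: Contact area A = 320.4 mm² = 3.204e-04 m².
In SI base units: W = 2.982 N, H = 1.213e+09 Pa, K = 4.817e-05.
Apply Archard: V = K·W·L/H = 4.817e-05 · 2.982 · 3310 / 1.213e+09 = 3.919e-10 m³.
Wear depth h = V/A = 3.919e-10 / 3.204e-04 = 1.223e-06 m.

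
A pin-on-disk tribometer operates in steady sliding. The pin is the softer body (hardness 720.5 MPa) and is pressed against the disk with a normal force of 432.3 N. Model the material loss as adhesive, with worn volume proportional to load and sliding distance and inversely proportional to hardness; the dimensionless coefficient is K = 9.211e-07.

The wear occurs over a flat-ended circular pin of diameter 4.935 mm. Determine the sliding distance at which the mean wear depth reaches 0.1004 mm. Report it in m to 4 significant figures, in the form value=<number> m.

value=3475 m

Displayed values are rounded; the computation holds full float precision. Rounded once at the end: four significant digits.
Convert: Hardness H = 720.5 MPa = 7.205e+08 Pa.
Convert: Pin diameter d = 4.935 mm = 0.004935 m. Contact area A = π·d²/4 = π·(0.004935 m)²/4 = 1.913e-05 m².
Convert: Depth limit h_lim = 0.1004 mm = 1.004e-04 m.
In SI base units: W = 432.3 N, H = 7.205e+08 Pa, K = 9.211e-07.
At the depth limit, V_lim = h_lim·A = 1.004e-04 · 1.913e-05 = 1.920e-09 m³.
Inverting, life L = V_lim·H/(K·W) = 1.920e-09 · 7.205e+08 / (9.211e-07 · 432.3) = 3475 m.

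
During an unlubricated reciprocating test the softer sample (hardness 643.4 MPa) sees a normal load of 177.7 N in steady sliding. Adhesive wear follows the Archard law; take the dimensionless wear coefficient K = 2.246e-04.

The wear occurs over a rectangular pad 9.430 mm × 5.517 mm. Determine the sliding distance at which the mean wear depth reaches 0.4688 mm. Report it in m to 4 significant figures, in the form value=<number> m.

value=393.2 m

The intermediates are displayed rounded. All arithmetic carries full float precision; a single final rounding, at four significant digits.
Hardness H = 643.4 MPa = 6.434e+08 Pa.
Pad sides 9.430 mm × 5.517 mm = 0.009430 m × 0.005517 m. Contact area A = 0.009430 m × 0.005517 m = 5.203e-05 m².
Depth limit h_lim = 0.4688 mm = 4.688e-04 m.
In SI base units: W = 177.7 N, H = 6.434e+08 Pa, K = 2.246e-04.
Volume at the limit: V_lim = h_lim·A = 4.688e-04 · 5.203e-05 = 2.439e-08 m³.
So the life L = V_lim·H/(K·W) = 2.439e-08 · 6.434e+08 / (2.246e-04 · 177.7) = 393.2 m.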